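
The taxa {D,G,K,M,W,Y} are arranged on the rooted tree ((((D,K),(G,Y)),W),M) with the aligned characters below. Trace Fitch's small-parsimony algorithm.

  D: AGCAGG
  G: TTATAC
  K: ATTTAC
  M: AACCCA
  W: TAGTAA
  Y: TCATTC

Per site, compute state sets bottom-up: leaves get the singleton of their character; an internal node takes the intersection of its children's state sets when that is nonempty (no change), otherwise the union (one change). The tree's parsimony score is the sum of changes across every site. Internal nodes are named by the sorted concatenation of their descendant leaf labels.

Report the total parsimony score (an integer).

15

site 0, node DK: D={A} ∩ K={A} → {A} (+0)
site 0, node GY: G={T} ∩ Y={T} → {T} (+0)
site 0, node DGKY: DK={A} ∪ GY={T} → {A,T} (+1)
site 0, node DGKWY: DGKY={A,T} ∩ W={T} → {T} (+0)
site 0, node DGKMWY: DGKWY={T} ∪ M={A} → {A,T} (+1)
site 1, node DK: D={G} ∪ K={T} → {G,T} (+1)
site 1, node GY: G={T} ∪ Y={C} → {C,T} (+1)
site 1, node DGKY: DK={G,T} ∩ GY={C,T} → {T} (+0)
site 1, node DGKWY: DGKY={T} ∪ W={A} → {A,T} (+1)
site 1, node DGKMWY: DGKWY={A,T} ∩ M={A} → {A} (+0)
site 2, node DK: D={C} ∪ K={T} → {C,T} (+1)
site 2, node GY: G={A} ∩ Y={A} → {A} (+0)
site 2, node DGKY: DK={C,T} ∪ GY={A} → {A,C,T} (+1)
site 2, node DGKWY: DGKY={A,C,T} ∪ W={G} → {A,C,G,T} (+1)
site 2, node DGKMWY: DGKWY={A,C,G,T} ∩ M={C} → {C} (+0)
site 3, node DK: D={A} ∪ K={T} → {A,T} (+1)
site 3, node GY: G={T} ∩ Y={T} → {T} (+0)
site 3, node DGKY: DK={A,T} ∩ GY={T} → {T} (+0)
site 3, node DGKWY: DGKY={T} ∩ W={T} → {T} (+0)
site 3, node DGKMWY: DGKWY={T} ∪ M={C} → {C,T} (+1)
site 4, node DK: D={G} ∪ K={A} → {A,G} (+1)
site 4, node GY: G={A} ∪ Y={T} → {A,T} (+1)
site 4, node DGKY: DK={A,G} ∩ GY={A,T} → {A} (+0)
site 4, node DGKWY: DGKY={A} ∩ W={A} → {A} (+0)
site 4, node DGKMWY: DGKWY={A} ∪ M={C} → {A,C} (+1)
site 5, node DK: D={G} ∪ K={C} → {C,G} (+1)
site 5, node GY: G={C} ∩ Y={C} → {C} (+0)
site 5, node DGKY: DK={C,G} ∩ GY={C} → {C} (+0)
site 5, node DGKWY: DGKY={C} ∪ W={A} → {A,C} (+1)
site 5, node DGKMWY: DGKWY={A,C} ∩ M={A} → {A} (+0)
per-site changes: [2, 3, 3, 2, 3, 2]; total = 15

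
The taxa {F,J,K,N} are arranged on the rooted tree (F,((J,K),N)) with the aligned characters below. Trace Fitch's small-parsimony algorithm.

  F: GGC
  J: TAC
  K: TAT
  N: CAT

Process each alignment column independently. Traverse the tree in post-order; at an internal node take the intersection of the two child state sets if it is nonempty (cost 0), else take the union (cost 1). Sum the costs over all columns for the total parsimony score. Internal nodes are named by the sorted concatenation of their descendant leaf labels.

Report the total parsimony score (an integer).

[col 0] JK: children J:{T}, K:{T} ∩→ {T}; cost 0
[col 0] JKN: children JK:{T}, N:{C} ∪→ {C,T}; cost 1
[col 0] FJKN: children F:{G}, JKN:{C,T} ∪→ {C,G,T}; cost 1
[col 1] JK: children J:{A}, K:{A} ∩→ {A}; cost 0
[col 1] JKN: children JK:{A}, N:{A} ∩→ {A}; cost 0
[col 1] FJKN: children F:{G}, JKN:{A} ∪→ {A,G}; cost 1
[col 2] JK: children J:{C}, K:{T} ∪→ {C,T}; cost 1
[col 2] JKN: children JK:{C,T}, N:{T} ∩→ {T}; cost 0
[col 2] FJKN: children F:{C}, JKN:{T} ∪→ {C,T}; cost 1
per-site changes: [2, 1, 2]; total = 5

5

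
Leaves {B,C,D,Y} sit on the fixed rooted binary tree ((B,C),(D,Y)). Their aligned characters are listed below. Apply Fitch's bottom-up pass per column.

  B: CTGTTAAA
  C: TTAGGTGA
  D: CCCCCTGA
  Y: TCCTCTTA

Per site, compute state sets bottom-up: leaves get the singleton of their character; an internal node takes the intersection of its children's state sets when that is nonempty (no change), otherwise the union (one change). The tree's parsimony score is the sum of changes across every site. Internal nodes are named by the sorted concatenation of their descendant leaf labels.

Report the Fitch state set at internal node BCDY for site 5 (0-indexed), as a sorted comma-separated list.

[col 0] BC: children B:{C}, C:{T} ∪→ {C,T}; cost 1
[col 0] DY: children D:{C}, Y:{T} ∪→ {C,T}; cost 1
[col 0] BCDY: children BC:{C,T}, DY:{C,T} ∩→ {C,T}; cost 0
[col 1] BC: children B:{T}, C:{T} ∩→ {T}; cost 0
[col 1] DY: children D:{C}, Y:{C} ∩→ {C}; cost 0
[col 1] BCDY: children BC:{T}, DY:{C} ∪→ {C,T}; cost 1
[col 2] BC: children B:{G}, C:{A} ∪→ {A,G}; cost 1
[col 2] DY: children D:{C}, Y:{C} ∩→ {C}; cost 0
[col 2] BCDY: children BC:{A,G}, DY:{C} ∪→ {A,C,G}; cost 1
[col 3] BC: children B:{T}, C:{G} ∪→ {G,T}; cost 1
[col 3] DY: children D:{C}, Y:{T} ∪→ {C,T}; cost 1
[col 3] BCDY: children BC:{G,T}, DY:{C,T} ∩→ {T}; cost 0
[col 4] BC: children B:{T}, C:{G} ∪→ {G,T}; cost 1
[col 4] DY: children D:{C}, Y:{C} ∩→ {C}; cost 0
[col 4] BCDY: children BC:{G,T}, DY:{C} ∪→ {C,G,T}; cost 1
[col 5] BC: children B:{A}, C:{T} ∪→ {A,T}; cost 1
[col 5] DY: children D:{T}, Y:{T} ∩→ {T}; cost 0
[col 5] BCDY: children BC:{A,T}, DY:{T} ∩→ {T}; cost 0
[col 6] BC: children B:{A}, C:{G} ∪→ {A,G}; cost 1
[col 6] DY: children D:{G}, Y:{T} ∪→ {G,T}; cost 1
[col 6] BCDY: children BC:{A,G}, DY:{G,T} ∩→ {G}; cost 0
[col 7] BC: children B:{A}, C:{A} ∩→ {A}; cost 0
[col 7] DY: children D:{A}, Y:{A} ∩→ {A}; cost 0
[col 7] BCDY: children BC:{A}, DY:{A} ∩→ {A}; cost 0
per-site changes: [2, 1, 2, 2, 2, 1, 2, 0]; total = 12

T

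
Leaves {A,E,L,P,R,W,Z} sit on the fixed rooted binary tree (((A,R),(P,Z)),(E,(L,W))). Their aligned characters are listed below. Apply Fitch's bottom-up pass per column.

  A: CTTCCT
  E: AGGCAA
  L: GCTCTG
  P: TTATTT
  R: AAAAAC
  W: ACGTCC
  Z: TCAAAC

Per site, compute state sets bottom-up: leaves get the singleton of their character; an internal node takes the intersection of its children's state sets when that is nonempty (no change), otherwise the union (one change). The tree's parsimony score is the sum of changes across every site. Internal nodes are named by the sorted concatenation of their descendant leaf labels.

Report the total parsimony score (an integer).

22

[col 0] AR: children A:{C}, R:{A} ∪→ {A,C}; cost 1
[col 0] PZ: children P:{T}, Z:{T} ∩→ {T}; cost 0
[col 0] APRZ: children AR:{A,C}, PZ:{T} ∪→ {A,C,T}; cost 1
[col 0] LW: children L:{G}, W:{A} ∪→ {A,G}; cost 1
[col 0] ELW: children E:{A}, LW:{A,G} ∩→ {A}; cost 0
[col 0] AELPRWZ: children APRZ:{A,C,T}, ELW:{A} ∩→ {A}; cost 0
[col 1] AR: children A:{T}, R:{A} ∪→ {A,T}; cost 1
[col 1] PZ: children P:{T}, Z:{C} ∪→ {C,T}; cost 1
[col 1] APRZ: children AR:{A,T}, PZ:{C,T} ∩→ {T}; cost 0
[col 1] LW: children L:{C}, W:{C} ∩→ {C}; cost 0
[col 1] ELW: children E:{G}, LW:{C} ∪→ {C,G}; cost 1
[col 1] AELPRWZ: children APRZ:{T}, ELW:{C,G} ∪→ {C,G,T}; cost 1
[col 2] AR: children A:{T}, R:{A} ∪→ {A,T}; cost 1
[col 2] PZ: children P:{A}, Z:{A} ∩→ {A}; cost 0
[col 2] APRZ: children AR:{A,T}, PZ:{A} ∩→ {A}; cost 0
[col 2] LW: children L:{T}, W:{G} ∪→ {G,T}; cost 1
[col 2] ELW: children E:{G}, LW:{G,T} ∩→ {G}; cost 0
[col 2] AELPRWZ: children APRZ:{A}, ELW:{G} ∪→ {A,G}; cost 1
[col 3] AR: children A:{C}, R:{A} ∪→ {A,C}; cost 1
[col 3] PZ: children P:{T}, Z:{A} ∪→ {A,T}; cost 1
[col 3] APRZ: children AR:{A,C}, PZ:{A,T} ∩→ {A}; cost 0
[col 3] LW: children L:{C}, W:{T} ∪→ {C,T}; cost 1
[col 3] ELW: children E:{C}, LW:{C,T} ∩→ {C}; cost 0
[col 3] AELPRWZ: children APRZ:{A}, ELW:{C} ∪→ {A,C}; cost 1
[col 4] AR: children A:{C}, R:{A} ∪→ {A,C}; cost 1
[col 4] PZ: children P:{T}, Z:{A} ∪→ {A,T}; cost 1
[col 4] APRZ: children AR:{A,C}, PZ:{A,T} ∩→ {A}; cost 0
[col 4] LW: children L:{T}, W:{C} ∪→ {C,T}; cost 1
[col 4] ELW: children E:{A}, LW:{C,T} ∪→ {A,C,T}; cost 1
[col 4] AELPRWZ: children APRZ:{A}, ELW:{A,C,T} ∩→ {A}; cost 0
[col 5] AR: children A:{T}, R:{C} ∪→ {C,T}; cost 1
[col 5] PZ: children P:{T}, Z:{C} ∪→ {C,T}; cost 1
[col 5] APRZ: children AR:{C,T}, PZ:{C,T} ∩→ {C,T}; cost 0
[col 5] LW: children L:{G}, W:{C} ∪→ {C,G}; cost 1
[col 5] ELW: children E:{A}, LW:{C,G} ∪→ {A,C,G}; cost 1
[col 5] AELPRWZ: children APRZ:{C,T}, ELW:{A,C,G} ∩→ {C}; cost 0
per-site changes: [3, 4, 3, 4, 4, 4]; total = 22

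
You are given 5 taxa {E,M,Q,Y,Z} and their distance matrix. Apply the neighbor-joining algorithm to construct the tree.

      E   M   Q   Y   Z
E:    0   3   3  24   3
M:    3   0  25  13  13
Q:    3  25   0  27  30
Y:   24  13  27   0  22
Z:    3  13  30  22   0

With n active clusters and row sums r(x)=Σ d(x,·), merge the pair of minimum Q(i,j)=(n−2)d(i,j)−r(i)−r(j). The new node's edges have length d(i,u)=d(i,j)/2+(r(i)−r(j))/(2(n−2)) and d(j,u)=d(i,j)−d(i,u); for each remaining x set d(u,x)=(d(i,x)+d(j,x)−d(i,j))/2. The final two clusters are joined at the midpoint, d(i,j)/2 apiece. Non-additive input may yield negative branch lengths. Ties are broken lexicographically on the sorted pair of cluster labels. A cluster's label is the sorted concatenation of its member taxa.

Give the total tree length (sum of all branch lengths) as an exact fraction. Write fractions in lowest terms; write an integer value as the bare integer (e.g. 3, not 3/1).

1. join E+Q (d=3, Q=-109) ⇒ EQ; edges |E|=-43/6, |Q|=61/6
  updated: d(EQ,M)=25/2, d(EQ,Y)=24, d(EQ,Z)=15
2. join EQ+Z (d=15, Q=-143/2) ⇒ EQZ; edges |EQ|=63/8, |Z|=57/8
  updated: d(EQZ,M)=21/4, d(EQZ,Y)=31/2
3. join EQZ+M (d=21/4, Q=-135/4) ⇒ EMQZ; edges |EQZ|=31/8, |M|=11/8
  updated: d(EMQZ,Y)=93/8
4. join EMQZ+Y (d=93/8) ⇒ EMQYZ; edges |EMQZ|=93/16, |Y|=93/16
final tree: ((((E:-43/6,Q:61/6):63/8,Z:57/8):31/8,M:11/8):93/16,Y:93/16)
total length: 279/8

279/8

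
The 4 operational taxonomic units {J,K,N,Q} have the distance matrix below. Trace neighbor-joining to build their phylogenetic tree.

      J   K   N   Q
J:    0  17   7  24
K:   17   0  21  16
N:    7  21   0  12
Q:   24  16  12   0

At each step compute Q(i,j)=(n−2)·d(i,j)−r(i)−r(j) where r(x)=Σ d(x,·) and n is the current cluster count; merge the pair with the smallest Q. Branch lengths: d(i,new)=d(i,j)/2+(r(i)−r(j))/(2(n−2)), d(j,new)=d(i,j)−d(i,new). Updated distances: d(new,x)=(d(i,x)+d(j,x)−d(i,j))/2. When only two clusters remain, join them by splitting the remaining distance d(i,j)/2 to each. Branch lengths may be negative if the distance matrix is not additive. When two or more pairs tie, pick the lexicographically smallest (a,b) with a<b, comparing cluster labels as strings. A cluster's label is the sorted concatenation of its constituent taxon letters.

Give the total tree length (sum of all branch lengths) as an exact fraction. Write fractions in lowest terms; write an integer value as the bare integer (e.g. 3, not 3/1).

1. join J+N (d=7, Q=-74) ⇒ JN; edges |J|=11/2, |N|=3/2
  updated: d(JN,K)=31/2, d(JN,Q)=29/2
2. join JN+K (d=31/2, Q=-46) ⇒ JKN; edges |JN|=7, |K|=17/2
  updated: d(JKN,Q)=15/2
3. join JKN+Q (d=15/2) ⇒ JKNQ; edges |JKN|=15/4, |Q|=15/4
final tree: (((J:11/2,N:3/2):7,K:17/2):15/4,Q:15/4)
total length: 30

30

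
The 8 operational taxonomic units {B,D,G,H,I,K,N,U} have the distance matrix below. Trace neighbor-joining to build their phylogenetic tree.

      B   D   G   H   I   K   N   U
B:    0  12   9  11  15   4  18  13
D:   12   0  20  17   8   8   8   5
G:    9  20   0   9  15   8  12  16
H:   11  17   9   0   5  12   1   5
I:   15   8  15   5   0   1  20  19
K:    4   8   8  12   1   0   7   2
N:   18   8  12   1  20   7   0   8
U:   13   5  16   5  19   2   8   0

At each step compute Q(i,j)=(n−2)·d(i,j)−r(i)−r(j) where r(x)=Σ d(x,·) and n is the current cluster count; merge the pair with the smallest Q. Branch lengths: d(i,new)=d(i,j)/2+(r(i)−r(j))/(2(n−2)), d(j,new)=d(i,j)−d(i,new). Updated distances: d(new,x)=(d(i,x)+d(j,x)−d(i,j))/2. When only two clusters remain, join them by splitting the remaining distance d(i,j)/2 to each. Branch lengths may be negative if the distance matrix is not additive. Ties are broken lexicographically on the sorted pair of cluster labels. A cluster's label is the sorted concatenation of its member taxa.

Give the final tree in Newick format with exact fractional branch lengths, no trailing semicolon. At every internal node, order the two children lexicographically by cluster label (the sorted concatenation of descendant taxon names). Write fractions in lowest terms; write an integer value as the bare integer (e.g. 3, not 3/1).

iteration 1: select H,N (d=1, Q=-128); attach at lengths (-2/3, 5/3); label the merged cluster HN
  updated: d(B,HN)=14, d(D,HN)=12, d(G,HN)=10, d(HN,I)=12, d(HN,K)=9, d(HN,U)=6
iteration 2: select D,U (d=5, Q=-101); attach at lengths (29/10, 21/10); label the merged cluster DU
  updated: d(B,DU)=10, d(DU,G)=31/2, d(DU,HN)=13/2, d(DU,I)=11, d(DU,K)=5/2
iteration 3: select I,K (d=1, Q=-149/2); attach at lengths (67/16, -51/16); label the merged cluster IK
  updated: d(B,IK)=9, d(DU,IK)=25/4, d(G,IK)=11, d(HN,IK)=10
iteration 4: select B,G (d=9, Q=-121/2); attach at lengths (47/12, 61/12); label the merged cluster BG
  updated: d(BG,DU)=33/4, d(BG,HN)=15/2, d(BG,IK)=11/2
iteration 5: select BG,IK (d=11/2, Q=-32); attach at lengths (21/8, 23/8); label the merged cluster BGIK
  updated: d(BGIK,DU)=9/2, d(BGIK,HN)=6
iteration 6: select BGIK,DU (d=9/2, Q=-17); attach at lengths (2, 5/2); label the merged cluster BDGIKU
  updated: d(BDGIKU,HN)=4
iteration 7: select BDGIKU,HN (d=4); attach at lengths (2, 2); label the merged cluster BDGHIKNU
final tree: ((((B:47/12,G:61/12):21/8,(I:67/16,K:-51/16):23/8):2,(D:29/10,U:21/10):5/2):2,(H:-2/3,N:5/3):2)
total length: 30

((((B:47/12,G:61/12):21/8,(I:67/16,K:-51/16):23/8):2,(D:29/10,U:21/10):5/2):2,(H:-2/3,N:5/3):2)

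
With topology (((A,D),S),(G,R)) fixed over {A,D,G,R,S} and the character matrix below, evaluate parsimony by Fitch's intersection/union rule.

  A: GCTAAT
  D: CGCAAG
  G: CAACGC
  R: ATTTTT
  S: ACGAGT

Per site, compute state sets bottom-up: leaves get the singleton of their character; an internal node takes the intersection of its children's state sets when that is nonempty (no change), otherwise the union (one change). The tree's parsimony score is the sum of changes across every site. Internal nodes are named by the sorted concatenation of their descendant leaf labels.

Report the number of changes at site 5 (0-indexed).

2

[col 0] AD: children A:{G}, D:{C} ∪→ {C,G}; cost 1
[col 0] ADS: children AD:{C,G}, S:{A} ∪→ {A,C,G}; cost 1
[col 0] GR: children G:{C}, R:{A} ∪→ {A,C}; cost 1
[col 0] ADGRS: children ADS:{A,C,G}, GR:{A,C} ∩→ {A,C}; cost 0
[col 1] AD: children A:{C}, D:{G} ∪→ {C,G}; cost 1
[col 1] ADS: children AD:{C,G}, S:{C} ∩→ {C}; cost 0
[col 1] GR: children G:{A}, R:{T} ∪→ {A,T}; cost 1
[col 1] ADGRS: children ADS:{C}, GR:{A,T} ∪→ {A,C,T}; cost 1
[col 2] AD: children A:{T}, D:{C} ∪→ {C,T}; cost 1
[col 2] ADS: children AD:{C,T}, S:{G} ∪→ {C,G,T}; cost 1
[col 2] GR: children G:{A}, R:{T} ∪→ {A,T}; cost 1
[col 2] ADGRS: children ADS:{C,G,T}, GR:{A,T} ∩→ {T}; cost 0
[col 3] AD: children A:{A}, D:{A} ∩→ {A}; cost 0
[col 3] ADS: children AD:{A}, S:{A} ∩→ {A}; cost 0
[col 3] GR: children G:{C}, R:{T} ∪→ {C,T}; cost 1
[col 3] ADGRS: children ADS:{A}, GR:{C,T} ∪→ {A,C,T}; cost 1
[col 4] AD: children A:{A}, D:{A} ∩→ {A}; cost 0
[col 4] ADS: children AD:{A}, S:{G} ∪→ {A,G}; cost 1
[col 4] GR: children G:{G}, R:{T} ∪→ {G,T}; cost 1
[col 4] ADGRS: children ADS:{A,G}, GR:{G,T} ∩→ {G}; cost 0
[col 5] AD: children A:{T}, D:{G} ∪→ {G,T}; cost 1
[col 5] ADS: children AD:{G,T}, S:{T} ∩→ {T}; cost 0
[col 5] GR: children G:{C}, R:{T} ∪→ {C,T}; cost 1
[col 5] ADGRS: children ADS:{T}, GR:{C,T} ∩→ {T}; cost 0
per-site changes: [3, 3, 3, 2, 2, 2]; total = 15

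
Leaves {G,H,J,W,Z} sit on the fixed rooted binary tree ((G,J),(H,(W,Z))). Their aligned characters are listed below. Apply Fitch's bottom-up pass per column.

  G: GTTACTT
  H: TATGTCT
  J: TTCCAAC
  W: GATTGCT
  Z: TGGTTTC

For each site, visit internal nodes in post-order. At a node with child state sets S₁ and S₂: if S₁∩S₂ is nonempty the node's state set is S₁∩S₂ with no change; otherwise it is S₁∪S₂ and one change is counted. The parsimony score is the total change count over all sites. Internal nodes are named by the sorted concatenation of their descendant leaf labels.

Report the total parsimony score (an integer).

site 0, node GJ: G={G} ∪ J={T} → {G,T} (+1)
site 0, node WZ: W={G} ∪ Z={T} → {G,T} (+1)
site 0, node HWZ: H={T} ∩ WZ={G,T} → {T} (+0)
site 0, node GHJWZ: GJ={G,T} ∩ HWZ={T} → {T} (+0)
site 1, node GJ: G={T} ∩ J={T} → {T} (+0)
site 1, node WZ: W={A} ∪ Z={G} → {A,G} (+1)
site 1, node HWZ: H={A} ∩ WZ={A,G} → {A} (+0)
site 1, node GHJWZ: GJ={T} ∪ HWZ={A} → {A,T} (+1)
site 2, node GJ: G={T} ∪ J={C} → {C,T} (+1)
site 2, node WZ: W={T} ∪ Z={G} → {G,T} (+1)
site 2, node HWZ: H={T} ∩ WZ={G,T} → {T} (+0)
site 2, node GHJWZ: GJ={C,T} ∩ HWZ={T} → {T} (+0)
site 3, node GJ: G={A} ∪ J={C} → {A,C} (+1)
site 3, node WZ: W={T} ∩ Z={T} → {T} (+0)
site 3, node HWZ: H={G} ∪ WZ={T} → {G,T} (+1)
site 3, node GHJWZ: GJ={A,C} ∪ HWZ={G,T} → {A,C,G,T} (+1)
site 4, node GJ: G={C} ∪ J={A} → {A,C} (+1)
site 4, node WZ: W={G} ∪ Z={T} → {G,T} (+1)
site 4, node HWZ: H={T} ∩ WZ={G,T} → {T} (+0)
site 4, node GHJWZ: GJ={A,C} ∪ HWZ={T} → {A,C,T} (+1)
site 5, node GJ: G={T} ∪ J={A} → {A,T} (+1)
site 5, node WZ: W={C} ∪ Z={T} → {C,T} (+1)
site 5, node HWZ: H={C} ∩ WZ={C,T} → {C} (+0)
site 5, node GHJWZ: GJ={A,T} ∪ HWZ={C} → {A,C,T} (+1)
site 6, node GJ: G={T} ∪ J={C} → {C,T} (+1)
site 6, node WZ: W={T} ∪ Z={C} → {C,T} (+1)
site 6, node HWZ: H={T} ∩ WZ={C,T} → {T} (+0)
site 6, node GHJWZ: GJ={C,T} ∩ HWZ={T} → {T} (+0)
per-site changes: [2, 2, 2, 3, 3, 3, 2]; total = 17

17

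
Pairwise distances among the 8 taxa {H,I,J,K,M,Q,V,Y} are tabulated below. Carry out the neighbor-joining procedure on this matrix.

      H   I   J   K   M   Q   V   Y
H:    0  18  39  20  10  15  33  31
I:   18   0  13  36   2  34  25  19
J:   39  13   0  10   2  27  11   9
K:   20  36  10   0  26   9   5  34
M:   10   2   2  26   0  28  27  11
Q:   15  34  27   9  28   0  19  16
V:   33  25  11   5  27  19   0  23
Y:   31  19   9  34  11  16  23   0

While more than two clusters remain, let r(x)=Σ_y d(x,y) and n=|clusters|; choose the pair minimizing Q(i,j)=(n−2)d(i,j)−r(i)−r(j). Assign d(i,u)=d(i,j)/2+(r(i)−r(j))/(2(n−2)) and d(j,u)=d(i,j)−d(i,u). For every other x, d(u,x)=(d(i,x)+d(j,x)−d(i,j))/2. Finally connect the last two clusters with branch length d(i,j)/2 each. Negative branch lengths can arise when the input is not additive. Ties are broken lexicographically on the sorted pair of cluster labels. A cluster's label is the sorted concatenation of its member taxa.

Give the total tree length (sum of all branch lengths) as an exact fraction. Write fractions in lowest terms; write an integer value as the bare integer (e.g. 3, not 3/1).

iteration 1: select K,V (d=5, Q=-253); attach at lengths (9/4, 11/4); label the merged cluster KV
  updated: d(H,KV)=24, d(I,KV)=28, d(J,KV)=8, d(KV,M)=24, d(KV,Q)=23/2, d(KV,Y)=26
iteration 2: select KV,Q (d=23/2, Q=-391/2); attach at lengths (19/4, 27/4); label the merged cluster KQV
  updated: d(H,KQV)=55/4, d(I,KQV)=101/4, d(J,KQV)=47/4, d(KQV,M)=81/4, d(KQV,Y)=61/4
iteration 3: select H,KQV (d=55/4, Q=-143); attach at lengths (161/16, 59/16); label the merged cluster HKQV
  updated: d(HKQV,I)=59/4, d(HKQV,J)=37/2, d(HKQV,M)=33/4, d(HKQV,Y)=65/4
iteration 4: select J,Y (d=9, Q=-283/4); attach at lengths (19/8, 53/8); label the merged cluster JY
  updated: d(HKQV,JY)=103/8, d(I,JY)=23/2, d(JY,M)=2
iteration 5: select HKQV,JY (d=103/8, Q=-73/2); attach at lengths (141/16, 65/16); label the merged cluster HJKQVY
  updated: d(HJKQVY,I)=107/16, d(HJKQVY,M)=-21/16
iteration 6: select HJKQVY,I (d=107/16, Q=-59/8); attach at lengths (27/16, 5); label the merged cluster HIJKQVY
  updated: d(HIJKQVY,M)=-3
iteration 7: select HIJKQVY,M (d=-3); attach at lengths (-3/2, -3/2); label the merged cluster HIJKMQVY
final tree: ((((H:161/16,((K:9/4,V:11/4):19/4,Q:27/4):59/16):141/16,(J:19/8,Y:53/8):65/16):27/16,I:5):-3/2,M:-3/2)
total length: 893/16

893/16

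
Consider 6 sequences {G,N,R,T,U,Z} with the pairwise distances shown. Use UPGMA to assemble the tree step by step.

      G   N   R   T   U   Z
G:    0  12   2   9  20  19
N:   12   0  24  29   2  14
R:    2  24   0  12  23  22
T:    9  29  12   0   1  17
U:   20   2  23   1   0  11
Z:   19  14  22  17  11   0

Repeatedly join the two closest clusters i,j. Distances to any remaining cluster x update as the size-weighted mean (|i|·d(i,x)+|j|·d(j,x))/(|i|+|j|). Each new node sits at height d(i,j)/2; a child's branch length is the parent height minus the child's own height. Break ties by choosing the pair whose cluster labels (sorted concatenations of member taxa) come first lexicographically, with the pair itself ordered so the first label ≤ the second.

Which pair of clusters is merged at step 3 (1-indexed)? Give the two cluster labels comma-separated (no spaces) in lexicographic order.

N,Z

1. join T+U (d=1) ⇒ TU; edges |T|=1/2, |U|=1/2
  updated: d(G,TU)=29/2, d(N,TU)=31/2, d(R,TU)=35/2, d(TU,Z)=14
2. join G+R (d=2) ⇒ GR; edges |G|=1, |R|=1
  updated: d(GR,N)=18, d(GR,TU)=16, d(GR,Z)=41/2
3. join N+Z (d=14) ⇒ NZ; edges |N|=7, |Z|=7
  updated: d(GR,NZ)=77/4, d(NZ,TU)=59/4
4. join NZ+TU (d=59/4) ⇒ NTUZ; edges |NZ|=3/8, |TU|=55/8
  updated: d(GR,NTUZ)=141/8
5. join GR+NTUZ (d=141/8) ⇒ GNRTUZ; edges |GR|=125/16, |NTUZ|=23/16
final tree: ((G:1,R:1):125/16,((N:7,Z:7):3/8,(T:1/2,U:1/2):55/8):23/16)
total length: 67/2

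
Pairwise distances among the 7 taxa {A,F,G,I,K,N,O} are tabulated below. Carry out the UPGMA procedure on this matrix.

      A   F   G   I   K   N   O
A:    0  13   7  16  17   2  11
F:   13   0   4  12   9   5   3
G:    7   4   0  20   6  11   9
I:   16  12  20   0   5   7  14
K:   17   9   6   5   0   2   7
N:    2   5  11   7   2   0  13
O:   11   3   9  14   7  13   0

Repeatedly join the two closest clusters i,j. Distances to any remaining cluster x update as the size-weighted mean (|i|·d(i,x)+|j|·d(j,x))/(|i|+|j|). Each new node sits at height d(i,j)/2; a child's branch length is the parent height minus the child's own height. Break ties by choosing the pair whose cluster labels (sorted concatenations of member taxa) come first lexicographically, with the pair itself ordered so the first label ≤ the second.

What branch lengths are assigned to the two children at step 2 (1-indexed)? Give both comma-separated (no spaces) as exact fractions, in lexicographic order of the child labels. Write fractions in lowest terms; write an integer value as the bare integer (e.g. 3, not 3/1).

3/2,3/2

iteration 1: select A,N (d=2); attach at lengths (1, 1); label the merged cluster AN
  updated: d(AN,F)=9, d(AN,G)=9, d(AN,I)=23/2, d(AN,K)=19/2, d(AN,O)=12
iteration 2: select F,O (d=3); attach at lengths (3/2, 3/2); label the merged cluster FO
  updated: d(AN,FO)=21/2, d(FO,G)=13/2, d(FO,I)=13, d(FO,K)=8
iteration 3: select I,K (d=5); attach at lengths (5/2, 5/2); label the merged cluster IK
  updated: d(AN,IK)=21/2, d(FO,IK)=21/2, d(G,IK)=13
iteration 4: select FO,G (d=13/2); attach at lengths (7/4, 13/4); label the merged cluster FGO
  updated: d(AN,FGO)=10, d(FGO,IK)=34/3
iteration 5: select AN,FGO (d=10); attach at lengths (4, 7/4); label the merged cluster AFGNO
  updated: d(AFGNO,IK)=11
iteration 6: select AFGNO,IK (d=11); attach at lengths (1/2, 3); label the merged cluster AFGIKNO
final tree: (((A:1,N:1):4,((F:3/2,O:3/2):7/4,G:13/4):7/4):1/2,(I:5/2,K:5/2):3)
total length: 97/4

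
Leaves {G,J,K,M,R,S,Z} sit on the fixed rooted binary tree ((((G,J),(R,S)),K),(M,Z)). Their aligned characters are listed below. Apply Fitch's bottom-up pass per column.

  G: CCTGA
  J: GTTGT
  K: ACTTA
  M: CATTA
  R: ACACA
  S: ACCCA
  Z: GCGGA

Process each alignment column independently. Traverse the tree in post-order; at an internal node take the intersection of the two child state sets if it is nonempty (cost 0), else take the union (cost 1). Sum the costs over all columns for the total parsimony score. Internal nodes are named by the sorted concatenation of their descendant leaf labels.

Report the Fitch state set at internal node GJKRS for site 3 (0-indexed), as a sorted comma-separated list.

GJ@0: {C} ∪ {G} = {C,G} (union, +1)
RS@0: {A} ∩ {A} = {A} (intersection, +0)
GJRS@0: {C,G} ∪ {A} = {A,C,G} (union, +1)
GJKRS@0: {A,C,G} ∩ {A} = {A} (intersection, +0)
MZ@0: {C} ∪ {G} = {C,G} (union, +1)
GJKMRSZ@0: {A} ∪ {C,G} = {A,C,G} (union, +1)
GJ@1: {C} ∪ {T} = {C,T} (union, +1)
RS@1: {C} ∩ {C} = {C} (intersection, +0)
GJRS@1: {C,T} ∩ {C} = {C} (intersection, +0)
GJKRS@1: {C} ∩ {C} = {C} (intersection, +0)
MZ@1: {A} ∪ {C} = {A,C} (union, +1)
GJKMRSZ@1: {C} ∩ {A,C} = {C} (intersection, +0)
GJ@2: {T} ∩ {T} = {T} (intersection, +0)
RS@2: {A} ∪ {C} = {A,C} (union, +1)
GJRS@2: {T} ∪ {A,C} = {A,C,T} (union, +1)
GJKRS@2: {A,C,T} ∩ {T} = {T} (intersection, +0)
MZ@2: {T} ∪ {G} = {G,T} (union, +1)
GJKMRSZ@2: {T} ∩ {G,T} = {T} (intersection, +0)
GJ@3: {G} ∩ {G} = {G} (intersection, +0)
RS@3: {C} ∩ {C} = {C} (intersection, +0)
GJRS@3: {G} ∪ {C} = {C,G} (union, +1)
GJKRS@3: {C,G} ∪ {T} = {C,G,T} (union, +1)
MZ@3: {T} ∪ {G} = {G,T} (union, +1)
GJKMRSZ@3: {C,G,T} ∩ {G,T} = {G,T} (intersection, +0)
GJ@4: {A} ∪ {T} = {A,T} (union, +1)
RS@4: {A} ∩ {A} = {A} (intersection, +0)
GJRS@4: {A,T} ∩ {A} = {A} (intersection, +0)
GJKRS@4: {A} ∩ {A} = {A} (intersection, +0)
MZ@4: {A} ∩ {A} = {A} (intersection, +0)
GJKMRSZ@4: {A} ∩ {A} = {A} (intersection, +0)
per-site changes: [4, 2, 3, 3, 1]; total = 13

C,G,T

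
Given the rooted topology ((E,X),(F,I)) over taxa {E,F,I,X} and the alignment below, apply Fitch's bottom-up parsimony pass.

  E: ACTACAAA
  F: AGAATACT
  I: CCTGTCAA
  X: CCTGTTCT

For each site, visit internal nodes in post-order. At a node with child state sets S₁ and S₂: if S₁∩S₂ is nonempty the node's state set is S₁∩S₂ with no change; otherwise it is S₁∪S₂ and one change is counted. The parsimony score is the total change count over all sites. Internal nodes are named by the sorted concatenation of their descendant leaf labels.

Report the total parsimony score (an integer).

13

EX@0: {A} ∪ {C} = {A,C} (union, +1)
FI@0: {A} ∪ {C} = {A,C} (union, +1)
EFIX@0: {A,C} ∩ {A,C} = {A,C} (intersection, +0)
EX@1: {C} ∩ {C} = {C} (intersection, +0)
FI@1: {G} ∪ {C} = {C,G} (union, +1)
EFIX@1: {C} ∩ {C,G} = {C} (intersection, +0)
EX@2: {T} ∩ {T} = {T} (intersection, +0)
FI@2: {A} ∪ {T} = {A,T} (union, +1)
EFIX@2: {T} ∩ {A,T} = {T} (intersection, +0)
EX@3: {A} ∪ {G} = {A,G} (union, +1)
FI@3: {A} ∪ {G} = {A,G} (union, +1)
EFIX@3: {A,G} ∩ {A,G} = {A,G} (intersection, +0)
EX@4: {C} ∪ {T} = {C,T} (union, +1)
FI@4: {T} ∩ {T} = {T} (intersection, +0)
EFIX@4: {C,T} ∩ {T} = {T} (intersection, +0)
EX@5: {A} ∪ {T} = {A,T} (union, +1)
FI@5: {A} ∪ {C} = {A,C} (union, +1)
EFIX@5: {A,T} ∩ {A,C} = {A} (intersection, +0)
EX@6: {A} ∪ {C} = {A,C} (union, +1)
FI@6: {C} ∪ {A} = {A,C} (union, +1)
EFIX@6: {A,C} ∩ {A,C} = {A,C} (intersection, +0)
EX@7: {A} ∪ {T} = {A,T} (union, +1)
FI@7: {T} ∪ {A} = {A,T} (union, +1)
EFIX@7: {A,T} ∩ {A,T} = {A,T} (intersection, +0)
per-site changes: [2, 1, 1, 2, 1, 2, 2, 2]; total = 13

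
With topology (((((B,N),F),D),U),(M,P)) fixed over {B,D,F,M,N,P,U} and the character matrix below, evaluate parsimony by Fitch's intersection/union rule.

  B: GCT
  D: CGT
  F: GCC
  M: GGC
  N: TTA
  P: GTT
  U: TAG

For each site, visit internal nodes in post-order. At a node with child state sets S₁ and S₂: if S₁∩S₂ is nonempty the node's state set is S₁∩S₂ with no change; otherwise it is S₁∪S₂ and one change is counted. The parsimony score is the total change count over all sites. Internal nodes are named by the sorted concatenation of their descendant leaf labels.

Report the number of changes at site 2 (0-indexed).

site 0, node BN: B={G} ∪ N={T} → {G,T} (+1)
site 0, node BFN: BN={G,T} ∩ F={G} → {G} (+0)
site 0, node BDFN: BFN={G} ∪ D={C} → {C,G} (+1)
site 0, node BDFNU: BDFN={C,G} ∪ U={T} → {C,G,T} (+1)
site 0, node MP: M={G} ∩ P={G} → {G} (+0)
site 0, node BDFMNPU: BDFNU={C,G,T} ∩ MP={G} → {G} (+0)
site 1, node BN: B={C} ∪ N={T} → {C,T} (+1)
site 1, node BFN: BN={C,T} ∩ F={C} → {C} (+0)
site 1, node BDFN: BFN={C} ∪ D={G} → {C,G} (+1)
site 1, node BDFNU: BDFN={C,G} ∪ U={A} → {A,C,G} (+1)
site 1, node MP: M={G} ∪ P={T} → {G,T} (+1)
site 1, node BDFMNPU: BDFNU={A,C,G} ∩ MP={G,T} → {G} (+0)
site 2, node BN: B={T} ∪ N={A} → {A,T} (+1)
site 2, node BFN: BN={A,T} ∪ F={C} → {A,C,T} (+1)
site 2, node BDFN: BFN={A,C,T} ∩ D={T} → {T} (+0)
site 2, node BDFNU: BDFN={T} ∪ U={G} → {G,T} (+1)
site 2, node MP: M={C} ∪ P={T} → {C,T} (+1)
site 2, node BDFMNPU: BDFNU={G,T} ∩ MP={C,T} → {T} (+0)
per-site changes: [3, 4, 4]; total = 11

4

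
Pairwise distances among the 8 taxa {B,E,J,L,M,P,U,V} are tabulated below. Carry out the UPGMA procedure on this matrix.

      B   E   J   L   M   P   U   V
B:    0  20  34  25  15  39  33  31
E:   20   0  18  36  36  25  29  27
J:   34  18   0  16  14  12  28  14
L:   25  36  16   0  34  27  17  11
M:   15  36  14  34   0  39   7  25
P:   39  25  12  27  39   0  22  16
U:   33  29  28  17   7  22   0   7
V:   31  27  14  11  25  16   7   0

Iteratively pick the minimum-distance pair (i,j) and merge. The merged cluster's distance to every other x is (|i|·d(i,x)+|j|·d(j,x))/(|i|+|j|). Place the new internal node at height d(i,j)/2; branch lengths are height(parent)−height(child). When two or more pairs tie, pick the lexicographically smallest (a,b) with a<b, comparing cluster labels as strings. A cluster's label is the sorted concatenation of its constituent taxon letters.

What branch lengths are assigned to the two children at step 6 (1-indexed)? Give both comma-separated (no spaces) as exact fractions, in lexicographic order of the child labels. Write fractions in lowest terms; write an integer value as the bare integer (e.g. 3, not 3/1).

5/2,65/8

1. join M+U (d=7) ⇒ MU; edges |M|=7/2, |U|=7/2
  updated: d(B,MU)=24, d(E,MU)=65/2, d(J,MU)=21, d(L,MU)=51/2, d(MU,P)=61/2, d(MU,V)=16
2. join L+V (d=11) ⇒ LV; edges |L|=11/2, |V|=11/2
  updated: d(B,LV)=28, d(E,LV)=63/2, d(J,LV)=15, d(LV,MU)=83/4, d(LV,P)=43/2
3. join J+P (d=12) ⇒ JP; edges |J|=6, |P|=6
  updated: d(B,JP)=73/2, d(E,JP)=43/2, d(JP,LV)=73/4, d(JP,MU)=103/4
4. join JP+LV (d=73/4) ⇒ JLPV; edges |JP|=25/8, |LV|=29/8
  updated: d(B,JLPV)=129/4, d(E,JLPV)=53/2, d(JLPV,MU)=93/4
5. join B+E (d=20) ⇒ BE; edges |B|=10, |E|=10
  updated: d(BE,JLPV)=235/8, d(BE,MU)=113/4
6. join JLPV+MU (d=93/4) ⇒ JLMPUV; edges |JLPV|=5/2, |MU|=65/8
  updated: d(BE,JLMPUV)=29
7. join BE+JLMPUV (d=29) ⇒ BEJLMPUV; edges |BE|=9/2, |JLMPUV|=23/8
final tree: ((B:10,E:10):9/2,(((J:6,P:6):25/8,(L:11/2,V:11/2):29/8):5/2,(M:7/2,U:7/2):65/8):23/8)
total length: 299/4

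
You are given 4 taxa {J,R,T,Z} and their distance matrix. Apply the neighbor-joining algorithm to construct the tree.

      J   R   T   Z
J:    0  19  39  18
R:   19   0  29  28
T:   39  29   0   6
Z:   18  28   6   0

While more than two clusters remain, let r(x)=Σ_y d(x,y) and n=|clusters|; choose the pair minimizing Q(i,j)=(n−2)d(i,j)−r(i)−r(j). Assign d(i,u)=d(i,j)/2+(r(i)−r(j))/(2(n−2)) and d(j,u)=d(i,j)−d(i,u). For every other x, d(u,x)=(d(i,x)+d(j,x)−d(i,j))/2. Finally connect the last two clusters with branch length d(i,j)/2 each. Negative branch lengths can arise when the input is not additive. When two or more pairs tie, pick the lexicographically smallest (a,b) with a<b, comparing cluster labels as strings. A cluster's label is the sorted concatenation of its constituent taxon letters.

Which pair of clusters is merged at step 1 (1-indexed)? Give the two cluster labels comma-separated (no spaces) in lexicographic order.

J,R

1. join J+R (d=19, Q=-114) ⇒ JR; edges |J|=19/2, |R|=19/2
  updated: d(JR,T)=49/2, d(JR,Z)=27/2
2. join JR+T (d=49/2, Q=-44) ⇒ JRT; edges |JR|=16, |T|=17/2
  updated: d(JRT,Z)=-5/2
3. join JRT+Z (d=-5/2) ⇒ JRTZ; edges |JRT|=-5/4, |Z|=-5/4
final tree: (((J:19/2,R:19/2):16,T:17/2):-5/4,Z:-5/4)
total length: 41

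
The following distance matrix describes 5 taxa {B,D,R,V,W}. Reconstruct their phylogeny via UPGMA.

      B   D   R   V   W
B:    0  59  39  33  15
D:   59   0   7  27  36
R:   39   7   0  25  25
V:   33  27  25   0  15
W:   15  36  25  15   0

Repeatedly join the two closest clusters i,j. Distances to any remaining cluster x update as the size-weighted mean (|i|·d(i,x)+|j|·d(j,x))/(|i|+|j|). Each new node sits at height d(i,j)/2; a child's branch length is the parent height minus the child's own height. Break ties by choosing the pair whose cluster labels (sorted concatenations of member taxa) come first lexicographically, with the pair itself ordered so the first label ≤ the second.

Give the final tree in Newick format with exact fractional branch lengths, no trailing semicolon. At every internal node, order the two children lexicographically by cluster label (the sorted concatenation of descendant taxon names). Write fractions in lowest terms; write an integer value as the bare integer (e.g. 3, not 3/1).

step 1: merge (D,R) at d=7; branch lengths D→7/2, R→7/2; new cluster DR
  updated: d(B,DR)=49, d(DR,V)=26, d(DR,W)=61/2
step 2: merge (B,W) at d=15; branch lengths B→15/2, W→15/2; new cluster BW
  updated: d(BW,DR)=159/4, d(BW,V)=24
step 3: merge (BW,V) at d=24; branch lengths BW→9/2, V→12; new cluster BVW
  updated: d(BVW,DR)=211/6
step 4: merge (BVW,DR) at d=211/6; branch lengths BVW→67/12, DR→169/12; new cluster BDRVW
final tree: (((B:15/2,W:15/2):9/2,V:12):67/12,(D:7/2,R:7/2):169/12)
total length: 349/6

(((B:15/2,W:15/2):9/2,V:12):67/12,(D:7/2,R:7/2):169/12)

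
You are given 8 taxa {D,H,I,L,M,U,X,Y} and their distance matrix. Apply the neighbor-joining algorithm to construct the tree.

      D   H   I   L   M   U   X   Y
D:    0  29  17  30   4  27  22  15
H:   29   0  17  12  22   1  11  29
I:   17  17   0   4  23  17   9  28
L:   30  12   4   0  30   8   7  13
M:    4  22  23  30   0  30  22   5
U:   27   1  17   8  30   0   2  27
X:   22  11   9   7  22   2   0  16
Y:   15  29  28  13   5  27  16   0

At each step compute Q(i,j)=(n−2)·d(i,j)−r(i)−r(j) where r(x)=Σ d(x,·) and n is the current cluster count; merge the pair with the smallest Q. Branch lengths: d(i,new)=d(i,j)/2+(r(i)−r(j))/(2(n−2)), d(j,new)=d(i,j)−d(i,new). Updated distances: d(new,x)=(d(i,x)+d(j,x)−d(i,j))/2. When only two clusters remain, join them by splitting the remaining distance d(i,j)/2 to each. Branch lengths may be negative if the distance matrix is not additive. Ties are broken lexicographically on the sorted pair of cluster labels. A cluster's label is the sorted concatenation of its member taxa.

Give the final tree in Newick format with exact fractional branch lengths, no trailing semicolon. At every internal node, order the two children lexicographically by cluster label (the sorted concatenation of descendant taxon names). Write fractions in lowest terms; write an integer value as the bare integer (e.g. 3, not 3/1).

(((((D:8/3,M:4/3):43/10,Y:37/10):101/8,(I:47/12,L:1/12):25/8):19/8,(H:33/16,U:-17/16):25/4):-1/8,X:-1/8)

step 1: merge (D,M) at d=4, Q=-256; branch lengths D→8/3, M→4/3; new cluster DM
  updated: d(DM,H)=47/2, d(DM,I)=18, d(DM,L)=28, d(DM,U)=53/2, d(DM,X)=20, d(DM,Y)=8
step 2: merge (DM,Y) at d=8, Q=-205; branch lengths DM→43/10, Y→37/10; new cluster DMY
  updated: d(DMY,H)=89/4, d(DMY,I)=19, d(DMY,L)=33/2, d(DMY,U)=91/4, d(DMY,X)=14
step 3: merge (H,U) at d=1, Q=-110; branch lengths H→33/16, U→-17/16; new cluster HU
  updated: d(DMY,HU)=22, d(HU,I)=33/2, d(HU,L)=19/2, d(HU,X)=6
step 4: merge (I,L) at d=4, Q=-147/2; branch lengths I→47/12, L→1/12; new cluster IL
  updated: d(DMY,IL)=63/4, d(HU,IL)=11, d(IL,X)=6
step 5: merge (DMY,IL) at d=63/4, Q=-53; branch lengths DMY→101/8, IL→25/8; new cluster DILMY
  updated: d(DILMY,HU)=69/8, d(DILMY,X)=17/8
step 6: merge (DILMY,HU) at d=69/8, Q=-67/4; branch lengths DILMY→19/8, HU→25/4; new cluster DHILMUY
  updated: d(DHILMUY,X)=-1/4
step 7: merge (DHILMUY,X) at d=-1/4; branch lengths DHILMUY→-1/8, X→-1/8; new cluster DHILMUXY
final tree: (((((D:8/3,M:4/3):43/10,Y:37/10):101/8,(I:47/12,L:1/12):25/8):19/8,(H:33/16,U:-17/16):25/4):-1/8,X:-1/8)
total length: 329/8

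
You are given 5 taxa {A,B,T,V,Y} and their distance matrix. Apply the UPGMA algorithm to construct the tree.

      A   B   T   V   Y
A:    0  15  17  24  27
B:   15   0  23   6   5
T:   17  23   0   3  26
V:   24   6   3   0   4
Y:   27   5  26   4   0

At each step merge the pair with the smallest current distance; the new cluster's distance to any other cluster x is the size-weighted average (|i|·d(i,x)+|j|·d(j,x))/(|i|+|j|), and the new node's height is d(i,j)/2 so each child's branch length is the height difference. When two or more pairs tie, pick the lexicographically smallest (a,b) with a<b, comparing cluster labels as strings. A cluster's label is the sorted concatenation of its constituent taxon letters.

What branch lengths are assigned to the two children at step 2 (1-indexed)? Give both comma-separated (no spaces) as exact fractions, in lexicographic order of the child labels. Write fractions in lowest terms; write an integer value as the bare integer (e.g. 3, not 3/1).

iteration 1: select T,V (d=3); attach at lengths (3/2, 3/2); label the merged cluster TV
  updated: d(A,TV)=41/2, d(B,TV)=29/2, d(TV,Y)=15
iteration 2: select B,Y (d=5); attach at lengths (5/2, 5/2); label the merged cluster BY
  updated: d(A,BY)=21, d(BY,TV)=59/4
iteration 3: select BY,TV (d=59/4); attach at lengths (39/8, 47/8); label the merged cluster BTVY
  updated: d(A,BTVY)=83/4
iteration 4: select A,BTVY (d=83/4); attach at lengths (83/8, 3); label the merged cluster ABTVY
final tree: (A:83/8,((B:5/2,Y:5/2):39/8,(T:3/2,V:3/2):47/8):3)
total length: 257/8

5/2,5/2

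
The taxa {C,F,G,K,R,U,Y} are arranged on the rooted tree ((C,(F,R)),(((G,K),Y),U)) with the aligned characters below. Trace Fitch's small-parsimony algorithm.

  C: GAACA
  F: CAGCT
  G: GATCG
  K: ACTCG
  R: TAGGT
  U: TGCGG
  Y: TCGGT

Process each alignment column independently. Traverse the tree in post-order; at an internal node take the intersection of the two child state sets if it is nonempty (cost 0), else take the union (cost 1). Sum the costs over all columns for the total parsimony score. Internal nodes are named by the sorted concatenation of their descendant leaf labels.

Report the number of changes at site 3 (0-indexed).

3

FR@0: {C} ∪ {T} = {C,T} (union, +1)
CFR@0: {G} ∪ {C,T} = {C,G,T} (union, +1)
GK@0: {G} ∪ {A} = {A,G} (union, +1)
GKY@0: {A,G} ∪ {T} = {A,G,T} (union, +1)
GKUY@0: {A,G,T} ∩ {T} = {T} (intersection, +0)
CFGKRUY@0: {C,G,T} ∩ {T} = {T} (intersection, +0)
FR@1: {A} ∩ {A} = {A} (intersection, +0)
CFR@1: {A} ∩ {A} = {A} (intersection, +0)
GK@1: {A} ∪ {C} = {A,C} (union, +1)
GKY@1: {A,C} ∩ {C} = {C} (intersection, +0)
GKUY@1: {C} ∪ {G} = {C,G} (union, +1)
CFGKRUY@1: {A} ∪ {C,G} = {A,C,G} (union, +1)
FR@2: {G} ∩ {G} = {G} (intersection, +0)
CFR@2: {A} ∪ {G} = {A,G} (union, +1)
GK@2: {T} ∩ {T} = {T} (intersection, +0)
GKY@2: {T} ∪ {G} = {G,T} (union, +1)
GKUY@2: {G,T} ∪ {C} = {C,G,T} (union, +1)
CFGKRUY@2: {A,G} ∩ {C,G,T} = {G} (intersection, +0)
FR@3: {C} ∪ {G} = {C,G} (union, +1)
CFR@3: {C} ∩ {C,G} = {C} (intersection, +0)
GK@3: {C} ∩ {C} = {C} (intersection, +0)
GKY@3: {C} ∪ {G} = {C,G} (union, +1)
GKUY@3: {C,G} ∩ {G} = {G} (intersection, +0)
CFGKRUY@3: {C} ∪ {G} = {C,G} (union, +1)
FR@4: {T} ∩ {T} = {T} (intersection, +0)
CFR@4: {A} ∪ {T} = {A,T} (union, +1)
GK@4: {G} ∩ {G} = {G} (intersection, +0)
GKY@4: {G} ∪ {T} = {G,T} (union, +1)
GKUY@4: {G,T} ∩ {G} = {G} (intersection, +0)
CFGKRUY@4: {A,T} ∪ {G} = {A,G,T} (union, +1)
per-site changes: [4, 3, 3, 3, 3]; total = 16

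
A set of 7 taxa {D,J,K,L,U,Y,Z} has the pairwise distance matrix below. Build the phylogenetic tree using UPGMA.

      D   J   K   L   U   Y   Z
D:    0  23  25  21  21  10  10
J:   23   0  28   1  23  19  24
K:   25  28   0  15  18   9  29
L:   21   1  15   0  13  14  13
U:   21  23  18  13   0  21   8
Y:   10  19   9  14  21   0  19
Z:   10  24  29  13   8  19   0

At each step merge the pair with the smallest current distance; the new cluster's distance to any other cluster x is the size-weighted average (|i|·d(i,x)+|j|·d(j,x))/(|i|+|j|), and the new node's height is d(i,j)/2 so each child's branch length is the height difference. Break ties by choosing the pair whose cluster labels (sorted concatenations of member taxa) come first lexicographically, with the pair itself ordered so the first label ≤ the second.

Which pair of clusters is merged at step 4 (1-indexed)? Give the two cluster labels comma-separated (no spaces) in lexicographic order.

1. join J+L (d=1) ⇒ JL; edges |J|=1/2, |L|=1/2
  updated: d(D,JL)=22, d(JL,K)=43/2, d(JL,U)=18, d(JL,Y)=33/2, d(JL,Z)=37/2
2. join U+Z (d=8) ⇒ UZ; edges |U|=4, |Z|=4
  updated: d(D,UZ)=31/2, d(JL,UZ)=73/4, d(K,UZ)=47/2, d(UZ,Y)=20
3. join K+Y (d=9) ⇒ KY; edges |K|=9/2, |Y|=9/2
  updated: d(D,KY)=35/2, d(JL,KY)=19, d(KY,UZ)=87/4
4. join D+UZ (d=31/2) ⇒ DUZ; edges |D|=31/4, |UZ|=15/4
  updated: d(DUZ,JL)=39/2, d(DUZ,KY)=61/3
5. join JL+KY (d=19) ⇒ JKLY; edges |JL|=9, |KY|=5
  updated: d(DUZ,JKLY)=239/12
6. join DUZ+JKLY (d=239/12) ⇒ DJKLUYZ; edges |DUZ|=53/24, |JKLY|=11/24
final tree: ((D:31/4,(U:4,Z:4):15/4):53/24,((J:1/2,L:1/2):9,(K:9/2,Y:9/2):5):11/24)
total length: 277/6

D,UZ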